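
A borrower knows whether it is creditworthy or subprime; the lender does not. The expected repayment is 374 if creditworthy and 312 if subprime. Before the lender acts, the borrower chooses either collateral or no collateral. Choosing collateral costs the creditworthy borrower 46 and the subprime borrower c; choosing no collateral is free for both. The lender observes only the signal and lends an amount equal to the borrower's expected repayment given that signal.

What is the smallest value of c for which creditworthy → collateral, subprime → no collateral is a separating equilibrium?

62

Under separation: collateral → creditworthy (pays 374); no collateral → subprime (pays 312).
Creditworthy: 374 − 46 = 328 ≥ 312 − 0 = 312. Holds regardless of c. ✓
Subprime: 312 − 0 ≥ 374 − c, so c ≥ 374 − 312 = 62.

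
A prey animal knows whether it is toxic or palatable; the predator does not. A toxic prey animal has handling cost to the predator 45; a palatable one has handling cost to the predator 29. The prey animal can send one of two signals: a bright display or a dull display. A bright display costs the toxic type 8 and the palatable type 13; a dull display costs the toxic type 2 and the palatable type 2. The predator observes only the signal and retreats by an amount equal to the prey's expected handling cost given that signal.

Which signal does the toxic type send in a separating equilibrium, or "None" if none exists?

None

Try toxic → bright display, palatable → dull display:
  Under separation the predator infers type exactly: bright display → toxic (pays 45), dull display → palatable (pays 29).
  Toxic: bright display gives 45 − 8 = 37; dull display gives 29 − 2 = 27. No deviation. ✓
  Palatable: dull display gives 29 − 2 = 27; bright display gives 45 − 13 = 32. Would deviate. ✗
Try toxic → dull display, palatable → bright display:
  Under separation the predator infers type exactly: dull display → toxic (pays 45), bright display → palatable (pays 29).
  Toxic: dull display gives 45 − 2 = 43; bright display gives 29 − 8 = 21. No deviation. ✓
  Palatable: bright display gives 29 − 13 = 16; dull display gives 45 − 2 = 43. Would deviate. ✗
Neither assignment is incentive-compatible.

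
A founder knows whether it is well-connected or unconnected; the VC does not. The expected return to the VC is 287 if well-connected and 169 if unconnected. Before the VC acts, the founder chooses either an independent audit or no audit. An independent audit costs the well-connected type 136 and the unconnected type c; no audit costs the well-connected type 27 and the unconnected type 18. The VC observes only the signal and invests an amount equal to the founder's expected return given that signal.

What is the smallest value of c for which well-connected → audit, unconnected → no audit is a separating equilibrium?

Under separation: audit → well-connected (pays 287); no audit → unconnected (pays 169).
Well-connected: 287 − 136 = 151 ≥ 169 − 27 = 142. Holds regardless of c. ✓
Unconnected: 169 − 18 ≥ 287 − c, so c ≥ 287 − 151 = 136.

136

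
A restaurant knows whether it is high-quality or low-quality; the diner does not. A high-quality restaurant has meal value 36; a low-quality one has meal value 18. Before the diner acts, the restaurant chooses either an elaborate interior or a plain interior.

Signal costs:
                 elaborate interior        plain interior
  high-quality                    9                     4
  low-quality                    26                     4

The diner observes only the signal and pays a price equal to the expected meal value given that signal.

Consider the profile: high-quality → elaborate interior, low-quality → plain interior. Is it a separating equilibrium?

Under separation the diner infers type exactly: elaborate interior → high-quality (pays 36), plain interior → low-quality (pays 18).
High-quality: elaborate interior gives 36 − 9 = 27; plain interior gives 18 − 4 = 14. No deviation. ✓
Low-quality: plain interior gives 18 − 4 = 14; elaborate interior gives 36 − 26 = 10. No deviation. ✓
Both incentive constraints hold.

Yes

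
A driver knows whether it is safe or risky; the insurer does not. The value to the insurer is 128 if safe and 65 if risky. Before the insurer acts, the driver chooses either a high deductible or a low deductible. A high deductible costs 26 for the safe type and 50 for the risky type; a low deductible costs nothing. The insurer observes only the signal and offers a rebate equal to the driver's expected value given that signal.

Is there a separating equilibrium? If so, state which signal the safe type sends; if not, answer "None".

Try safe → high deductible, risky → low deductible:
  If types separate, high deductible earns payment 128 and low deductible earns 65.
  Safe: high deductible gives 128 − 26 = 102; low deductible gives 65 − 0 = 65. No deviation. ✓
  Risky: low deductible gives 65 − 0 = 65; high deductible gives 128 − 50 = 78. Would deviate. ✗
Try safe → low deductible, risky → high deductible:
  If types separate, low deductible earns payment 128 and high deductible earns 65.
  Safe: low deductible gives 128 − 0 = 128; high deductible gives 65 − 26 = 39. No deviation. ✓
  Risky: high deductible gives 65 − 50 = 15; low deductible gives 128 − 0 = 128. Would deviate. ✗
Neither assignment is incentive-compatible.

None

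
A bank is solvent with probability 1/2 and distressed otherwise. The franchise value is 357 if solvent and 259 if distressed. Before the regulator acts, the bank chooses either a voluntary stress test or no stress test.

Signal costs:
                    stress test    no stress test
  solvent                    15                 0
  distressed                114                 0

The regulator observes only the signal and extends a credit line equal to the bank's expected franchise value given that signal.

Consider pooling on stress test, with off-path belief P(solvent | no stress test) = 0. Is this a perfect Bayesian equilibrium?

No

On the equilibrium path (stress test) the regulator holds the prior 1/2 and pays 1/2·357 + 1/2·259 = 308. Off-path (no stress test) belief 0 gives 0·357 + 1·259 = 259.
Solvent: stress test gives 308 − 15 = 293; no stress test gives 259 − 0 = 259. Stays. ✓
Distressed: stress test gives 308 − 114 = 194; no stress test gives 259 − 0 = 259. Deviates. ✗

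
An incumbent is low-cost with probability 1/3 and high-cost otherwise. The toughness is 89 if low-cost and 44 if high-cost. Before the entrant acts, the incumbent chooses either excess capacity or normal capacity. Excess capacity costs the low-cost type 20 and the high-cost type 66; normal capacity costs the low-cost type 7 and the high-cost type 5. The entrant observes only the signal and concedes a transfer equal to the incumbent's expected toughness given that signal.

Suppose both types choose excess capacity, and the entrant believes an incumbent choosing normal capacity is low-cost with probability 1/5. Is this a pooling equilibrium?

No

At the pooled signal (excess capacity) the entrant holds the prior 1/3 and pays 1/3·89 + 2/3·44 = 59. Off-path (normal capacity) belief 1/5 gives 1/5·89 + 4/5·44 = 53.
Low-cost: excess capacity gives 59 − 20 = 39; normal capacity gives 53 − 7 = 46. Deviates. ✗
High-cost: excess capacity gives 59 − 66 = -7; normal capacity gives 53 − 5 = 48. Deviates. ✗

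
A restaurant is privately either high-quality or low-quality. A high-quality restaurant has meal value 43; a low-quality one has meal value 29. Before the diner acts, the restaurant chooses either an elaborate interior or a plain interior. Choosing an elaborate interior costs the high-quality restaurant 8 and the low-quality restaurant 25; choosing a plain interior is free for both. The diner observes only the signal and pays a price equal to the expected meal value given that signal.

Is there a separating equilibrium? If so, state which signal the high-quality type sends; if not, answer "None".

elaborate interior

Try high-quality → elaborate interior, low-quality → plain interior:
  If types separate, elaborate interior earns payment 43 and plain interior earns 29.
  High-quality: elaborate interior gives 43 − 8 = 35; plain interior gives 29 − 0 = 29. No deviation. ✓
  Low-quality: plain interior gives 29 − 0 = 29; elaborate interior gives 43 − 25 = 18. No deviation. ✓
Both hold — the high-quality type sends elaborate interior.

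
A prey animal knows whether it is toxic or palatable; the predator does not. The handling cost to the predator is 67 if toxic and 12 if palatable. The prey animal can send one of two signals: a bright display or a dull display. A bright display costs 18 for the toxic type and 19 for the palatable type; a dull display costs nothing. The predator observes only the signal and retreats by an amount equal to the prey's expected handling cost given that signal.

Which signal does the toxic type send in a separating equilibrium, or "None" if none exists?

Try toxic → bright display, palatable → dull display:
  If types separate, bright display earns payment 67 and dull display earns 12.
  Toxic: bright display gives 67 − 18 = 49; dull display gives 12 − 0 = 12. No deviation. ✓
  Palatable: dull display gives 12 − 0 = 12; bright display gives 67 − 19 = 48. Would deviate. ✗
Try toxic → dull display, palatable → bright display:
  If types separate, dull display earns payment 67 and bright display earns 12.
  Toxic: dull display gives 67 − 0 = 67; bright display gives 12 − 18 = -6. No deviation. ✓
  Palatable: bright display gives 12 − 19 = -7; dull display gives 67 − 0 = 67. Would deviate. ✗
Neither assignment is incentive-compatible.

None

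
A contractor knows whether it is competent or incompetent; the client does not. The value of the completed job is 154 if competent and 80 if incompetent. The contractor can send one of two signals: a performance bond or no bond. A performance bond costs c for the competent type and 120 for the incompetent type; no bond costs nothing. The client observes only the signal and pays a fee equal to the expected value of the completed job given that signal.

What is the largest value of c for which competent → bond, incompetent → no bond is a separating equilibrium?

74

Under separation: bond → competent (pays 154); no bond → incompetent (pays 80).
Incompetent: 80 − 0 = 80 ≥ 154 − 120 = 34. Holds regardless of c. ✓
Competent: 154 − c ≥ 80 − 0, so c ≤ 154 − 80 = 74.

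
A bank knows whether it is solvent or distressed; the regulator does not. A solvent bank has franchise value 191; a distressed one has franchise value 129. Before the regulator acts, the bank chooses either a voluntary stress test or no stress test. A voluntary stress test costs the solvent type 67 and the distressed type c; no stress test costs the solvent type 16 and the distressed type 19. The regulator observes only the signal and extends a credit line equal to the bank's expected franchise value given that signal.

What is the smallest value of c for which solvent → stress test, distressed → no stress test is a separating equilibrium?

81

Under separation: stress test → solvent (pays 191); no stress test → distressed (pays 129).
Solvent: 191 − 67 = 124 ≥ 129 − 16 = 113. Holds regardless of c. ✓
Distressed: 129 − 19 ≥ 191 − c, so c ≥ 191 − 110 = 81.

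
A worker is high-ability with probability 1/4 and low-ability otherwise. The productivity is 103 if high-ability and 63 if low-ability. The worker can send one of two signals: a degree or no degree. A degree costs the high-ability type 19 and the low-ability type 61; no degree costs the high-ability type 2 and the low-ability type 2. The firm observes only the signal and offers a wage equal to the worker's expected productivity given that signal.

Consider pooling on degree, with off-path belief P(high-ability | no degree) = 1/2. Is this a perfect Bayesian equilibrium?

No

On the equilibrium path (degree) the firm holds the prior 1/4 and pays 1/4·103 + 3/4·63 = 73. Off-path (no degree) belief 1/2 gives 1/2·103 + 1/2·63 = 83.
High-ability: degree gives 73 − 19 = 54; no degree gives 83 − 2 = 81. Deviates. ✗
Low-ability: degree gives 73 − 61 = 12; no degree gives 83 − 2 = 81. Deviates. ✗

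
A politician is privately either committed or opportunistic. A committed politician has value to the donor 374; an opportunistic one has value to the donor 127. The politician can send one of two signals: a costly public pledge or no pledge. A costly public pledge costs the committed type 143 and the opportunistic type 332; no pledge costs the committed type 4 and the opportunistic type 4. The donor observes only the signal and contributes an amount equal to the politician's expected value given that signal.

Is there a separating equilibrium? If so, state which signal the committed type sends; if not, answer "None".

Try committed → pledge, opportunistic → no pledge:
  Under separation the donor infers type exactly: pledge → committed (pays 374), no pledge → opportunistic (pays 127).
  Committed: pledge gives 374 − 143 = 231; no pledge gives 127 − 4 = 123. No deviation. ✓
  Opportunistic: no pledge gives 127 − 4 = 123; pledge gives 374 − 332 = 42. No deviation. ✓
Both hold — the committed type sends pledge.

pledge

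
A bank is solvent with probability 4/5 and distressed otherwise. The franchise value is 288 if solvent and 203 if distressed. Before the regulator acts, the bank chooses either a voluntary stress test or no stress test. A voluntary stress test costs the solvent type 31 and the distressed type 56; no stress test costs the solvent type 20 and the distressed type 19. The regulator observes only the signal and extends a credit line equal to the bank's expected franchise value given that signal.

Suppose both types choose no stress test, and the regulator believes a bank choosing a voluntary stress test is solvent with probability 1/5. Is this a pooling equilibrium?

Yes

On the equilibrium path (no stress test) the regulator holds the prior 4/5 and pays 4/5·288 + 1/5·203 = 271. Off-path (stress test) belief 1/5 gives 1/5·288 + 4/5·203 = 220.
Solvent: no stress test gives 271 − 20 = 251; stress test gives 220 − 31 = 189. Stays. ✓
Distressed: no stress test gives 271 − 19 = 252; stress test gives 220 − 56 = 164. Stays. ✓
Beliefs are Bayes-consistent on-path and both types best-respond.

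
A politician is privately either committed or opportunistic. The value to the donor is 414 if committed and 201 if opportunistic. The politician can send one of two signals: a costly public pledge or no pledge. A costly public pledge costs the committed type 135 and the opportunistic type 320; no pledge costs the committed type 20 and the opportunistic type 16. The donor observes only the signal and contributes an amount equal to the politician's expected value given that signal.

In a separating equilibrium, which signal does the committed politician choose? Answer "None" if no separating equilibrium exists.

Try committed → pledge, opportunistic → no pledge:
  Under separation the donor infers type exactly: pledge → committed (pays 414), no pledge → opportunistic (pays 201).
  Committed: pledge gives 414 − 135 = 279; no pledge gives 201 − 20 = 181. No deviation. ✓
  Opportunistic: no pledge gives 201 − 16 = 185; pledge gives 414 − 320 = 94. No deviation. ✓
Both hold — the committed type sends pledge.

pledge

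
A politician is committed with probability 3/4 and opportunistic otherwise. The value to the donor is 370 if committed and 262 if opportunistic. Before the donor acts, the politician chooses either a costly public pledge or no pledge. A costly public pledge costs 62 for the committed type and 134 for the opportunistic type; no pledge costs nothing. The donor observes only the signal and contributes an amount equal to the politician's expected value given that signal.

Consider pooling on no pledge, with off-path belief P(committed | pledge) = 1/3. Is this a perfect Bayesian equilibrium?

At the pooled signal (no pledge) the donor holds the prior 3/4 and pays 3/4·370 + 1/4·262 = 343. Off-path (pledge) belief 1/3 gives 1/3·370 + 2/3·262 = 298.
Committed: no pledge gives 343 − 0 = 343; pledge gives 298 − 62 = 236. Stays. ✓
Opportunistic: no pledge gives 343 − 0 = 343; pledge gives 298 − 134 = 164. Stays. ✓

Yes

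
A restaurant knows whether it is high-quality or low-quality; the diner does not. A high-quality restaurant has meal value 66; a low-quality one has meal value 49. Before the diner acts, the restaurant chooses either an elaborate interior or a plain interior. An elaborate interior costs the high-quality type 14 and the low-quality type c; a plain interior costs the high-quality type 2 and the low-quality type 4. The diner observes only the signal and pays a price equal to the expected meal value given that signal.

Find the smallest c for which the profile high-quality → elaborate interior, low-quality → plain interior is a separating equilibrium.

21

Under separation: elaborate interior → high-quality (pays 66); plain interior → low-quality (pays 49).
High-quality: 66 − 14 = 52 ≥ 49 − 2 = 47. Holds regardless of c. ✓
Low-quality: 49 − 4 ≥ 66 − c, so c ≥ 66 − 45 = 21.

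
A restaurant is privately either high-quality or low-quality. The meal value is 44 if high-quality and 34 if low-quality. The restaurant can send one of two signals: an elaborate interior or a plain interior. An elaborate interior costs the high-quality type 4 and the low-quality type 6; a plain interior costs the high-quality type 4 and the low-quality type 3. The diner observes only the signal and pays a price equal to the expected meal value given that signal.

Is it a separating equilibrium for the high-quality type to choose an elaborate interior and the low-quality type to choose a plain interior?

If types separate, elaborate interior earns payment 44 and plain interior earns 34.
High-quality: elaborate interior gives 44 − 4 = 40; plain interior gives 34 − 4 = 30. No deviation. ✓
Low-quality: plain interior gives 34 − 3 = 31; elaborate interior gives 44 − 6 = 38. Would deviate. ✗

No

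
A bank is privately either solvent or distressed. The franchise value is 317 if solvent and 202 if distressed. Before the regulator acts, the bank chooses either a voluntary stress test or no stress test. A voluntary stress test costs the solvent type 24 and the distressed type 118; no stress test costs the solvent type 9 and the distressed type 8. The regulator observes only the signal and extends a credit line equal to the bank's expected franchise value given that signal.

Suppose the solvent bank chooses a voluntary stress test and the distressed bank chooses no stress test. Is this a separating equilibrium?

If types separate, stress test earns payment 317 and no stress test earns 202.
Solvent: stress test gives 317 − 24 = 293; no stress test gives 202 − 9 = 193. No deviation. ✓
Distressed: no stress test gives 202 − 8 = 194; stress test gives 317 − 118 = 199. Would deviate. ✗

No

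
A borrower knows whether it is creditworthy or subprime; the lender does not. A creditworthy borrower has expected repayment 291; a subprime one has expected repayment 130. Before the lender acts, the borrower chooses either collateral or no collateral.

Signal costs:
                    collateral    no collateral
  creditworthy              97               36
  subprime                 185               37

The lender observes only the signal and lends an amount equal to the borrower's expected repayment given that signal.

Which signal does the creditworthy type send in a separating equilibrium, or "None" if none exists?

Try creditworthy → collateral, subprime → no collateral:
  If types separate, collateral earns payment 291 and no collateral earns 130.
  Creditworthy: collateral gives 291 − 97 = 194; no collateral gives 130 − 36 = 94. No deviation. ✓
  Subprime: no collateral gives 130 − 37 = 93; collateral gives 291 − 185 = 106. Would deviate. ✗
Try creditworthy → no collateral, subprime → collateral:
  If types separate, no collateral earns payment 291 and collateral earns 130.
  Creditworthy: no collateral gives 291 − 36 = 255; collateral gives 130 − 97 = 33. No deviation. ✓
  Subprime: collateral gives 130 − 185 = -55; no collateral gives 291 − 37 = 254. Would deviate. ✗
Neither assignment is incentive-compatible.

None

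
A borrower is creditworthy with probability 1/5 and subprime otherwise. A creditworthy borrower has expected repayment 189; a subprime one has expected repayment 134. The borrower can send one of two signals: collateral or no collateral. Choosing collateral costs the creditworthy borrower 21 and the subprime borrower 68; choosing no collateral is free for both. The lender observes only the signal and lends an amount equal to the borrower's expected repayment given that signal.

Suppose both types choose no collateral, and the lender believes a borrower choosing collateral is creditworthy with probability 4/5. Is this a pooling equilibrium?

On the equilibrium path (no collateral) the lender holds the prior 1/5 and pays 1/5·189 + 4/5·134 = 145. Off-path (collateral) belief 4/5 gives 4/5·189 + 1/5·134 = 178.
Creditworthy: no collateral gives 145 − 0 = 145; collateral gives 178 − 21 = 157. Deviates. ✗
Subprime: no collateral gives 145 − 0 = 145; collateral gives 178 − 68 = 110. Stays. ✓

No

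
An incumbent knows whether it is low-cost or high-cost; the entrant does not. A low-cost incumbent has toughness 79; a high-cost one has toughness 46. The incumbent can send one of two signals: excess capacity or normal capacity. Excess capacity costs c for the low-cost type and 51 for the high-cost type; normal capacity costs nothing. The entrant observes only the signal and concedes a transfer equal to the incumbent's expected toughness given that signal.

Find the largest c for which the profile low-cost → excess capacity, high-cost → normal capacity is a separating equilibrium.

Under separation: excess capacity → low-cost (pays 79); normal capacity → high-cost (pays 46).
High-cost: 46 − 0 = 46 ≥ 79 − 51 = 28. Holds regardless of c. ✓
Low-cost: 79 − c ≥ 46 − 0, so c ≤ 79 − 46 = 33.

33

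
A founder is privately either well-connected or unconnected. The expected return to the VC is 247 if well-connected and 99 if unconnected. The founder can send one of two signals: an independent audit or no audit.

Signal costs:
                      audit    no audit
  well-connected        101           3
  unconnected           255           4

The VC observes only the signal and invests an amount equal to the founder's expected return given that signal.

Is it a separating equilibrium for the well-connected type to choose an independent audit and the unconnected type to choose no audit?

If types separate, audit earns payment 247 and no audit earns 99.
Well-connected: audit gives 247 − 101 = 146; no audit gives 99 − 3 = 96. No deviation. ✓
Unconnected: no audit gives 99 − 4 = 95; audit gives 247 − 255 = -8. No deviation. ✓
Both incentive constraints hold.

Yes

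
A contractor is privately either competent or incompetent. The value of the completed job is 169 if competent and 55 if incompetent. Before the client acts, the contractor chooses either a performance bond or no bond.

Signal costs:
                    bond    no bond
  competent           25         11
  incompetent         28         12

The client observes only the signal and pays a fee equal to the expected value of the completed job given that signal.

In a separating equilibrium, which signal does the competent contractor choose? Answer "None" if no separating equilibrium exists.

None

Try competent → bond, incompetent → no bond:
  Under separation the client infers type exactly: bond → competent (pays 169), no bond → incompetent (pays 55).
  Competent: bond gives 169 − 25 = 144; no bond gives 55 − 11 = 44. No deviation. ✓
  Incompetent: no bond gives 55 − 12 = 43; bond gives 169 − 28 = 141. Would deviate. ✗
Try competent → no bond, incompetent → bond:
  Under separation the client infers type exactly: no bond → competent (pays 169), bond → incompetent (pays 55).
  Competent: no bond gives 169 − 11 = 158; bond gives 55 − 25 = 30. No deviation. ✓
  Incompetent: bond gives 55 − 28 = 27; no bond gives 169 − 12 = 157. Would deviate. ✗
Neither assignment is incentive-compatible.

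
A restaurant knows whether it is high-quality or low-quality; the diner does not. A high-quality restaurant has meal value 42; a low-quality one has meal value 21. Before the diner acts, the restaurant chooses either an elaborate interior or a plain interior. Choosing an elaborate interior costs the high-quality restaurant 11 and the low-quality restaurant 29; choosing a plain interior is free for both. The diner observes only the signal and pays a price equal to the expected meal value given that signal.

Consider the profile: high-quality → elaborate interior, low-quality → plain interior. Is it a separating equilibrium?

If types separate, elaborate interior earns payment 42 and plain interior earns 21.
High-quality: elaborate interior gives 42 − 11 = 31; plain interior gives 21 − 0 = 21. No deviation. ✓
Low-quality: plain interior gives 21 − 0 = 21; elaborate interior gives 42 − 29 = 13. No deviation. ✓
Neither type gains from mimicking the other.

Yes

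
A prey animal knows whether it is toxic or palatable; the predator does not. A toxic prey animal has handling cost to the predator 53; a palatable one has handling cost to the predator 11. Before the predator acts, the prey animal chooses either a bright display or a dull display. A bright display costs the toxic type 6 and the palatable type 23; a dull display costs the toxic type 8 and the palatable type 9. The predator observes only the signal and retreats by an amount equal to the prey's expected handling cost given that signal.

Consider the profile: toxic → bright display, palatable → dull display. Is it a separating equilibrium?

If types separate, bright display earns payment 53 and dull display earns 11.
Toxic: bright display gives 53 − 6 = 47; dull display gives 11 − 8 = 3. No deviation. ✓
Palatable: dull display gives 11 − 9 = 2; bright display gives 53 − 23 = 30. Would deviate. ✗

No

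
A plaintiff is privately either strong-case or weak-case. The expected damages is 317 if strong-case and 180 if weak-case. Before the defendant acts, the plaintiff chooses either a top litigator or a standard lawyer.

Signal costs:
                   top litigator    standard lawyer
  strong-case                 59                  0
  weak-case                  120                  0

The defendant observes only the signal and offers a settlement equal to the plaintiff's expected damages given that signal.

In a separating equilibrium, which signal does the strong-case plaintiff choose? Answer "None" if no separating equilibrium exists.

None

Try strong-case → top litigator, weak-case → standard lawyer:
  If types separate, top litigator earns payment 317 and standard lawyer earns 180.
  Strong-case: top litigator gives 317 − 59 = 258; standard lawyer gives 180 − 0 = 180. No deviation. ✓
  Weak-case: standard lawyer gives 180 − 0 = 180; top litigator gives 317 − 120 = 197. Would deviate. ✗
Try strong-case → standard lawyer, weak-case → top litigator:
  If types separate, standard lawyer earns payment 317 and top litigator earns 180.
  Strong-case: standard lawyer gives 317 − 0 = 317; top litigator gives 180 − 59 = 121. No deviation. ✓
  Weak-case: top litigator gives 180 − 120 = 60; standard lawyer gives 317 − 0 = 317. Would deviate. ✗
Neither assignment is incentive-compatible.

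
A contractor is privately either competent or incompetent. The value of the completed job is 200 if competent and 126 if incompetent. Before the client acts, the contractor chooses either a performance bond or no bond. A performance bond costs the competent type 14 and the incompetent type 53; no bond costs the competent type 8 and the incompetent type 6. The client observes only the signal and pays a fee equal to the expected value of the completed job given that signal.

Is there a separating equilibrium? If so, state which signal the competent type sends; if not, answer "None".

Try competent → bond, incompetent → no bond:
  If types separate, bond earns payment 200 and no bond earns 126.
  Competent: bond gives 200 − 14 = 186; no bond gives 126 − 8 = 118. No deviation. ✓
  Incompetent: no bond gives 126 − 6 = 120; bond gives 200 − 53 = 147. Would deviate. ✗
Try competent → no bond, incompetent → bond:
  If types separate, no bond earns payment 200 and bond earns 126.
  Competent: no bond gives 200 − 8 = 192; bond gives 126 − 14 = 112. No deviation. ✓
  Incompetent: bond gives 126 − 53 = 73; no bond gives 200 − 6 = 194. Would deviate. ✗
Neither assignment is incentive-compatible.

None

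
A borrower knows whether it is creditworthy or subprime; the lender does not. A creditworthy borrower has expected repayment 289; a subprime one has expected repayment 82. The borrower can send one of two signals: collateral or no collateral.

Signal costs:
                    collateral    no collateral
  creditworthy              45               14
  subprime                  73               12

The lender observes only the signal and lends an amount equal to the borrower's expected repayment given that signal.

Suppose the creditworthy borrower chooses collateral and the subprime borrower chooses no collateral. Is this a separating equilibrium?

If types separate, collateral earns payment 289 and no collateral earns 82.
Creditworthy: collateral gives 289 − 45 = 244; no collateral gives 82 − 14 = 68. No deviation. ✓
Subprime: no collateral gives 82 − 12 = 70; collateral gives 289 − 73 = 216. Would deviate. ✗

No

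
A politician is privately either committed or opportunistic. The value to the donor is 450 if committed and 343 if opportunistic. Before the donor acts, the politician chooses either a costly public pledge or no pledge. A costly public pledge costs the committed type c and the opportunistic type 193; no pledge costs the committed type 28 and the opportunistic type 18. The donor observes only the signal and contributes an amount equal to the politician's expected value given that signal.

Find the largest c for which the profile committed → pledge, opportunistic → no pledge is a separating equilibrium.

Under separation: pledge → committed (pays 450); no pledge → opportunistic (pays 343).
Opportunistic: 343 − 18 = 325 ≥ 450 − 193 = 257. Holds regardless of c. ✓
Committed: 450 − c ≥ 343 − 28, so c ≤ 450 − 315 = 135.

135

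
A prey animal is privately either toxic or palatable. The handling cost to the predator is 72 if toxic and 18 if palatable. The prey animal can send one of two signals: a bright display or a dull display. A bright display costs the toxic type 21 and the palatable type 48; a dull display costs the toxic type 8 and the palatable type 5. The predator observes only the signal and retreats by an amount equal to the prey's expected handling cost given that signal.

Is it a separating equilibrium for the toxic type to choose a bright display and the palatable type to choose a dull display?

If types separate, bright display earns payment 72 and dull display earns 18.
Toxic: bright display gives 72 − 21 = 51; dull display gives 18 − 8 = 10. No deviation. ✓
Palatable: dull display gives 18 − 5 = 13; bright display gives 72 − 48 = 24. Would deviate. ✗

No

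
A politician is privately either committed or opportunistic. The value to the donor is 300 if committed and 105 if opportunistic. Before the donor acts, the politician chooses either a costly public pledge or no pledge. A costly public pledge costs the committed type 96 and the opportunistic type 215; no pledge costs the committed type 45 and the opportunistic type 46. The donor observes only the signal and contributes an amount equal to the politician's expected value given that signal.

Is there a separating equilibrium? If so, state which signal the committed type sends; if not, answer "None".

Try committed → pledge, opportunistic → no pledge:
  If types separate, pledge earns payment 300 and no pledge earns 105.
  Committed: pledge gives 300 − 96 = 204; no pledge gives 105 − 45 = 60. No deviation. ✓
  Opportunistic: no pledge gives 105 − 46 = 59; pledge gives 300 − 215 = 85. Would deviate. ✗
Try committed → no pledge, opportunistic → pledge:
  If types separate, no pledge earns payment 300 and pledge earns 105.
  Committed: no pledge gives 300 − 45 = 255; pledge gives 105 − 96 = 9. No deviation. ✓
  Opportunistic: pledge gives 105 − 215 = -110; no pledge gives 300 − 46 = 254. Would deviate. ✗
Neither assignment is incentive-compatible.

None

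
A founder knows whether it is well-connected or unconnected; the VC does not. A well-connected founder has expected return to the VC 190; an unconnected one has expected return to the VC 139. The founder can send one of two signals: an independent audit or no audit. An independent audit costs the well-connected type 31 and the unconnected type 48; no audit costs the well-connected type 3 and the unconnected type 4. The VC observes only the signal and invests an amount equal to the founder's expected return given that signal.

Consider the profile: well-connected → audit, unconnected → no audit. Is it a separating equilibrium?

No

If types separate, audit earns payment 190 and no audit earns 139.
Well-connected: audit gives 190 − 31 = 159; no audit gives 139 − 3 = 136. No deviation. ✓
Unconnected: no audit gives 139 − 4 = 135; audit gives 190 − 48 = 142. Would deviate. ✗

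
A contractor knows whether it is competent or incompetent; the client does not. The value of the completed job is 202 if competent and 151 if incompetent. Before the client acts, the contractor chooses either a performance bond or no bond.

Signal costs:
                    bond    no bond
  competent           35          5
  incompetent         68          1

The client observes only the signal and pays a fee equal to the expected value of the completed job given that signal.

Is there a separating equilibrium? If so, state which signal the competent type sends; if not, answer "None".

bond

Try competent → bond, incompetent → no bond:
  Under separation the client infers type exactly: bond → competent (pays 202), no bond → incompetent (pays 151).
  Competent: bond gives 202 − 35 = 167; no bond gives 151 − 5 = 146. No deviation. ✓
  Incompetent: no bond gives 151 − 1 = 150; bond gives 202 − 68 = 134. No deviation. ✓
Both hold — the competent type sends bond.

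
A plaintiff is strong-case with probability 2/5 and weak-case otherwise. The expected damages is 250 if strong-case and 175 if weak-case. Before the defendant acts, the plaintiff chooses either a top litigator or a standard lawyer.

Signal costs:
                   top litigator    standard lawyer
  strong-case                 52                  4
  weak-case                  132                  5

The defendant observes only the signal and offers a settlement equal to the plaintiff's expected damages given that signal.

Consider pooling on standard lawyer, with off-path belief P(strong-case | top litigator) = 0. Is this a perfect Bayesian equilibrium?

On the equilibrium path (standard lawyer) the defendant holds the prior 2/5 and pays 2/5·250 + 3/5·175 = 205. Off-path (top litigator) belief 0 gives 0·250 + 1·175 = 175.
Strong-case: standard lawyer gives 205 − 4 = 201; top litigator gives 175 − 52 = 123. Stays. ✓
Weak-case: standard lawyer gives 205 − 5 = 200; top litigator gives 175 − 132 = 43. Stays. ✓
Beliefs are Bayes-consistent on-path and both types best-respond.

Yes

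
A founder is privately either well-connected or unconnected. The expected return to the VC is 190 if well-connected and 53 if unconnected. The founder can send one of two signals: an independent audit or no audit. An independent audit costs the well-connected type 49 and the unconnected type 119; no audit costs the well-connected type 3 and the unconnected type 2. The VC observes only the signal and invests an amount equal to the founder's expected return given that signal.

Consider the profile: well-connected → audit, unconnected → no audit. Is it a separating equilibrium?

If types separate, audit earns payment 190 and no audit earns 53.
Well-connected: audit gives 190 − 49 = 141; no audit gives 53 − 3 = 50. No deviation. ✓
Unconnected: no audit gives 53 − 2 = 51; audit gives 190 − 119 = 71. Would deviate. ✗

No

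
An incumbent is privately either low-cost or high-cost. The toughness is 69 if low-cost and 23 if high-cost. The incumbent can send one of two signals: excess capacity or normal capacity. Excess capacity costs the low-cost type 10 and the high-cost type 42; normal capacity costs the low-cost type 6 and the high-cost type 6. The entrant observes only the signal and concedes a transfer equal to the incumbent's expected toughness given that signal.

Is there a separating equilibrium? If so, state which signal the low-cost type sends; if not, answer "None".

None

Try low-cost → excess capacity, high-cost → normal capacity:
  Under separation the entrant infers type exactly: excess capacity → low-cost (pays 69), normal capacity → high-cost (pays 23).
  Low-cost: excess capacity gives 69 − 10 = 59; normal capacity gives 23 − 6 = 17. No deviation. ✓
  High-cost: normal capacity gives 23 − 6 = 17; excess capacity gives 69 − 42 = 27. Would deviate. ✗
Try low-cost → normal capacity, high-cost → excess capacity:
  Under separation the entrant infers type exactly: normal capacity → low-cost (pays 69), excess capacity → high-cost (pays 23).
  Low-cost: normal capacity gives 69 − 6 = 63; excess capacity gives 23 − 10 = 13. No deviation. ✓
  High-cost: excess capacity gives 23 − 42 = -19; normal capacity gives 69 − 6 = 63. Would deviate. ✗
Neither assignment is incentive-compatible.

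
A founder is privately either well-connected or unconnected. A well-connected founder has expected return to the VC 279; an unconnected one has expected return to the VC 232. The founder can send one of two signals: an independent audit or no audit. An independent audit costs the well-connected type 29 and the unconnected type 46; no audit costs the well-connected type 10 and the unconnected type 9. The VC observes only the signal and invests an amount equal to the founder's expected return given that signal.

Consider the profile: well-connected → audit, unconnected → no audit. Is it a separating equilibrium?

No

Under separation the VC infers type exactly: audit → well-connected (pays 279), no audit → unconnected (pays 232).
Well-connected: audit gives 279 − 29 = 250; no audit gives 232 − 10 = 222. No deviation. ✓
Unconnected: no audit gives 232 − 9 = 223; audit gives 279 − 46 = 233. Would deviate. ✗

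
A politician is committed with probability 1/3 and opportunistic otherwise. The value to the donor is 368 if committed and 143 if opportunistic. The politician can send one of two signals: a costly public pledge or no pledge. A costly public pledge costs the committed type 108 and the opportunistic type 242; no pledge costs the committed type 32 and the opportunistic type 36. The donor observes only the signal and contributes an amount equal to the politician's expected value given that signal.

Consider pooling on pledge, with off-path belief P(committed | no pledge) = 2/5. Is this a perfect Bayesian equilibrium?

No

At the pooled signal (pledge) the donor holds the prior 1/3 and pays 1/3·368 + 2/3·143 = 218. Off-path (no pledge) belief 2/5 gives 2/5·368 + 3/5·143 = 233.
Committed: pledge gives 218 − 108 = 110; no pledge gives 233 − 32 = 201. Deviates. ✗
Opportunistic: pledge gives 218 − 242 = -24; no pledge gives 233 − 36 = 197. Deviates. ✗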